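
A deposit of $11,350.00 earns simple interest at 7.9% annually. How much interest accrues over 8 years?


Formula: I = P * r * t
Substituting: I = $11,350.00 * 0.079 * 8
Step: I = $11,350.00 * 0.632
I = $7,173.20

$7,173.20


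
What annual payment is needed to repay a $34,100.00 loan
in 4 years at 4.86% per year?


Formula: PMT = PV * r / (1 - (1+r)^(-n))
Denominator: 1 - (1 + 0.0486)^(-4) = 0.172895
Numerator: $34,100.00 * 0.0486 = 1657.26
PMT = 1657.26 / 0.172895 = $9,585.35

$9,585.35


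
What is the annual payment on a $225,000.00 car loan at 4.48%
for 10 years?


Formula: PMT = PV * r / (1 - (1+r)^(-n))
Denominator: 1 - (1 + 0.0448)^(-10) = 0.354839
Numerator: $225,000.00 * 0.0448 = 10080.0
PMT = 10080.0 / 0.354839 = $28,407.28

$28,407.28


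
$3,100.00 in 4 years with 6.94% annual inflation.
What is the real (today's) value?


Formula: Real value = nominal / (1 + inflation)^years
Price level: (1 + 0.0694)^4 = 1.307858
Real value = $3,100.00 / 1.307858 = $2,370.29

$2,370.29


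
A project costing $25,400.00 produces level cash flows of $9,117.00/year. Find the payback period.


Formula: Payback = investment / annual cash flow
Substituting: Payback = $25,400.00 / $9,117.00
Payback = 2.786 years

2.786 years


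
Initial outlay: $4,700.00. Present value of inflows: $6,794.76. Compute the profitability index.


Formula: PI = PV(cash flows) / initial investment
Substituting: PI = $6,794.76 / $4,700.00
PI = 1.4457

1.4457


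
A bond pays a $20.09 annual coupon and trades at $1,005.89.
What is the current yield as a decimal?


Formula: Current yield = annual coupon / price
Substituting: CY = $20.09 / $1,005.89
CY = 0.019972

0.019972


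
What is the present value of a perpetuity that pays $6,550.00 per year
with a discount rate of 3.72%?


Formula: PV = C / r
Substituting: PV = $6,550.00 / 0.0372
PV = $176,075.27

$176,075.27


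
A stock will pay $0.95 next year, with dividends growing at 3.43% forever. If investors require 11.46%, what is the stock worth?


Formula: P = D1 / (r - g)
Spread: r - g = 0.1146 - 0.0343 = 0.0803
Substituting: P = $0.95 / 0.0803
P = $11.83

$11.83


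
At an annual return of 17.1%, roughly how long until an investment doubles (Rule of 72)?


Formula: Years ≈ 72 / r
Substituting: Years ≈ 72 / 17.1
Years ≈ 4.2

4.2 years


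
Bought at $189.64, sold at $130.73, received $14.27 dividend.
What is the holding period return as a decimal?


Formula: HPR = (P1 - P0 + D) / P0
Gain: $130.73 - $189.64 + $14.27 = -$44.64
HPR = -$44.64 / $189.64 = -0.2354

-0.2354


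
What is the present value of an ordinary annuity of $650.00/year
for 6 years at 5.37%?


Formula: PV = PMT * (1 - (1+r)^(-n)) / r
Discount factor: (1 + 0.0537)^(-6) = 0.730631
Bracket: 1 - 0.730631 = 0.269369
PV = $650.00 * 0.269369 / 0.0537 = $3,260.52

$3,260.52


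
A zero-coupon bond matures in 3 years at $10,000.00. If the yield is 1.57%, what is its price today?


Formula: Price = FV / (1 + r)^n
Substituting: Price = $10,000.00 / (1 + 0.0157)^3
Discount factor: (1.0157)^3 = 1.047843
Price = $10,000.00 / 1.047843 = $9,543.41

$9,543.41


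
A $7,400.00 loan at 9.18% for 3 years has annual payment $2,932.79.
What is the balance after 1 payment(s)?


Formula: Balance = PV*(1+r)^k - PMT*((1+r)^k - 1)/r
Growth: (1 + 0.0918)^1 = 1.0918
Accumulated factor: ((1+r)^k - 1)/r = 1.0
Balance = $7,400.00 * 1.0918 - $2,932.79 * 1.0
Balance = $5,146.53

$5,146.53


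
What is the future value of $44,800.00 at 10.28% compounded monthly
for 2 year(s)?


Formula: FV = P * (1 + r/m)^(m*t)
Period rate: r/m = 0.1028 / 12 = 0.008567
Total periods: m*t = 12 * 2 = 24
Growth factor: (1 + 0.008567)^24 = 1.227187
FV = $44,800.00 * 1.227187 = $54,977.97

$54,977.97


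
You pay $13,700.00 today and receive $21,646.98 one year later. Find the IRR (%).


Formula: IRR = C1/C0 - 1
Substituting: IRR = $21,646.98 / $13,700.00 - 1
Ratio: 1.580072 - 1 = 0.580072
IRR = 58.0072%

58.0072%


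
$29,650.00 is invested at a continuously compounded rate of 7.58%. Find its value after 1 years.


Formula: FV = P * e^(r*t)
Exponent: r*t = 0.0758 * 1 = 0.0758
e^(0.0758) = 1.078747
FV = $29,650.00 * 1.078747 = $31,984.84

$31,984.84


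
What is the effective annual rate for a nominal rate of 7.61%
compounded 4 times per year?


Formula: EAR = (1 + r/m)^m - 1
Period rate: r/m = 0.0761 / 4 = 0.019025
Compounding: (1 + 0.019025)^4 = 1.078299
EAR = 1.078299 - 1 = 0.078299

0.078299


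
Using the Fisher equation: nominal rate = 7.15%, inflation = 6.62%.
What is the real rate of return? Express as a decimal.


Formula: (1 + r_real) = (1 + r_nom) / (1 + inflation)
Substituting: (1 + r_real) = 1.0715 / 1.0662
(1 + r_real) = 1.004971
r_real = 1.004971 - 1 = 0.004971

0.004971


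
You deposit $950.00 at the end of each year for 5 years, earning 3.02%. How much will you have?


Formula: FV = PMT * ((1+r)^n - 1) / r
Growth factor: (1 + 0.0302)^5 = 1.1604
Numerator: 1.1604 - 1 = 0.1604
FV = $950.00 * 0.1604 / 0.0302 = $5,045.70

$5,045.70


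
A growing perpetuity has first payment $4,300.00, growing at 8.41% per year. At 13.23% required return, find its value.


Formula: PV = C / (r - g)
Spread: r - g = 0.1323 - 0.0841 = 0.0482
Substituting: PV = $4,300.00 / 0.0482
PV = $89,211.62

$89,211.62


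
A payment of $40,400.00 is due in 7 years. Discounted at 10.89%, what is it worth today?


Formula: PV = FV / (1 + r)^n
Substituting: PV = $40,400.00 / (1 + 0.1089)^7
Discount factor: (1.1089)^7 = 2.061801
PV = $40,400.00 / 2.061801 = $19,594.52

$19,594.52


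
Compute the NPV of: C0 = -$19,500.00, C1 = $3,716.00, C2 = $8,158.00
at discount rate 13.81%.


Formula: NPV = C0 + C1/(1+r) + C2/(1+r)^2
Discount C1: $3,716.00 / (1 + 0.1381) = $3,265.09
Discount C2: $8,158.00 / (1 + 0.1381)^2 = $6,298.29
NPV = -$19,500.00 + $3,265.09 + $6,298.29 = -$9,936.62

-$9,936.62


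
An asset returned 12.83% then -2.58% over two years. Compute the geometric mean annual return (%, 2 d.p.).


Formula: Geometric mean = ((1+r1)*(1+r2))^(1/2) - 1
Product: (1 + 0.1283) * (1 + -0.0258) = 1.1283 * 0.9742 = 1.09919
Square root: 1.09919^0.5 = 1.048423
Geometric mean = 1.048423 - 1 = 0.048423
As percentage: 4.84%

4.84%


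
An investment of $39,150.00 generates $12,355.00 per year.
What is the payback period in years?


Formula: Payback = investment / annual cash flow
Substituting: Payback = $39,150.00 / $12,355.00
Payback = 3.1688 years

3.1688 years


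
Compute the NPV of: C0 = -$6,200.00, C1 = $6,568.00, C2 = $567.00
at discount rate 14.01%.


Formula: NPV = C0 + C1/(1+r) + C2/(1+r)^2
Discount C1: $6,568.00 / (1 + 0.1401) = $5,760.90
Discount C2: $567.00 / (1 + 0.1401)^2 = $436.21
NPV = -$6,200.00 + $5,760.90 + $436.21 = -$2.89

-$2.89


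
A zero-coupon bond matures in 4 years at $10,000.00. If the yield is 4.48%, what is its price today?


Formula: Price = FV / (1 + r)^n
Substituting: Price = $10,000.00 / (1 + 0.0448)^4
Discount factor: (1.0448)^4 = 1.191606
Price = $10,000.00 / 1.191606 = $8,392.04

$8,392.04


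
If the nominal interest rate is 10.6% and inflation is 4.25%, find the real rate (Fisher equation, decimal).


Formula: (1 + r_real) = (1 + r_nom) / (1 + inflation)
Substituting: (1 + r_real) = 1.106 / 1.0425
(1 + r_real) = 1.060911
r_real = 1.060911 - 1 = 0.060911

0.060911


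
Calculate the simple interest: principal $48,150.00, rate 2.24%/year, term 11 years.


Formula: I = P * r * t
Substituting: I = $48,150.00 * 0.0224 * 11
Step: I = $48,150.00 * 0.2464
I = $11,864.16

$11,864.16


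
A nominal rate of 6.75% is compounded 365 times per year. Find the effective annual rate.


Formula: EAR = (1 + r/m)^m - 1
Period rate: r/m = 0.0675 / 365 = 0.000185
Compounding: (1 + 0.000185)^365 = 1.069824
EAR = 1.069824 - 1 = 0.069824

0.069824


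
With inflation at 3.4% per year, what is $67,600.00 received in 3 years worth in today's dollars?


Formula: Real value = nominal / (1 + inflation)^years
Price level: (1 + 0.034)^3 = 1.105507
Real value = $67,600.00 / 1.105507 = $61,148.40

$61,148.40


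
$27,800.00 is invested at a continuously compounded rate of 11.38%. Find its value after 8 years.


Formula: FV = P * e^(r*t)
Exponent: r*t = 0.1138 * 8 = 0.9104
e^(0.9104) = 2.485316
FV = $27,800.00 * 2.485316 = $69,091.80

$69,091.80


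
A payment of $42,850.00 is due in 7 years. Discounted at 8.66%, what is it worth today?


Formula: PV = FV / (1 + r)^n
Substituting: PV = $42,850.00 / (1 + 0.0866)^7
Discount factor: (1.0866)^7 = 1.788496
PV = $42,850.00 / 1.788496 = $23,958.68

$23,958.68


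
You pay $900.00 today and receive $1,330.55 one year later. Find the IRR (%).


Formula: IRR = C1/C0 - 1
Substituting: IRR = $1,330.55 / $900.00 - 1
Ratio: 1.478389 - 1 = 0.478389
IRR = 47.8389%

47.8389%


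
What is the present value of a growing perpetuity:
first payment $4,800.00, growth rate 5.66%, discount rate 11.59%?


Formula: PV = C / (r - g)
Spread: r - g = 0.1159 - 0.0566 = 0.0593
Substituting: PV = $4,800.00 / 0.0593
PV = $80,944.35

$80,944.35


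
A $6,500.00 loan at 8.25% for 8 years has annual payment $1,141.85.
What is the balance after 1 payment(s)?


Formula: Balance = PV*(1+r)^k - PMT*((1+r)^k - 1)/r
Growth: (1 + 0.0825)^1 = 1.0825
Accumulated factor: ((1+r)^k - 1)/r = 1.0
Balance = $6,500.00 * 1.0825 - $1,141.85 * 1.0
Balance = $5,894.40

$5,894.40


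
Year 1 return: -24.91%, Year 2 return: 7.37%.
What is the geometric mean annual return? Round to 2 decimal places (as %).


Formula: Geometric mean = ((1+r1)*(1+r2))^(1/2) - 1
Product: (1 + -0.2491) * (1 + 0.0737) = 0.7509 * 1.0737 = 0.806241
Square root: 0.806241^0.5 = 0.897909
Geometric mean = 0.897909 - 1 = -0.102091
As percentage: -10.21%

-10.21%


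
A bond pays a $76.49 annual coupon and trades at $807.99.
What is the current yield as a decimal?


Formula: Current yield = annual coupon / price
Substituting: CY = $76.49 / $807.99
CY = 0.094667

0.094667


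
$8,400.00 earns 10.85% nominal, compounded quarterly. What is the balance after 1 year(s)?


Formula: FV = P * (1 + r/m)^(m*t)
Period rate: r/m = 0.1085 / 4 = 0.027125
Total periods: m*t = 4 * 1 = 4
Growth factor: (1 + 0.027125)^4 = 1.112995
FV = $8,400.00 * 1.112995 = $9,349.16

$9,349.16


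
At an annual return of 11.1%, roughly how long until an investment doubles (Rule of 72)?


Formula: Years ≈ 72 / r
Substituting: Years ≈ 72 / 11.1
Years ≈ 6.5

6.5 years


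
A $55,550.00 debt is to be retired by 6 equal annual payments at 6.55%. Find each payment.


Formula: PMT = PV * r / (1 - (1+r)^(-n))
Denominator: 1 - (1 + 0.0655)^(-6) = 0.316593
Numerator: $55,550.00 * 0.0655 = 3638.525
PMT = 3638.525 / 0.316593 = $11,492.74

$11,492.74


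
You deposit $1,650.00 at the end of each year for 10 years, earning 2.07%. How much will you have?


Formula: FV = PMT * ((1+r)^n - 1) / r
Growth factor: (1 + 0.0207)^10 = 1.227386
Numerator: 1.227386 - 1 = 0.227386
FV = $1,650.00 * 0.227386 / 0.0207 = $18,124.97

$18,124.97


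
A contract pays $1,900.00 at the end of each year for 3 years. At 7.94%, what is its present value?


Formula: PV = PMT * (1 - (1+r)^(-n)) / r
Discount factor: (1 + 0.0794)^(-3) = 0.795157
Bracket: 1 - 0.795157 = 0.204843
PV = $1,900.00 * 0.204843 / 0.0794 = $4,901.79

$4,901.79


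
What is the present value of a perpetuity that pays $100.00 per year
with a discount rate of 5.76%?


Formula: PV = C / r
Substituting: PV = $100.00 / 0.0576
PV = $1,736.11

$1,736.11


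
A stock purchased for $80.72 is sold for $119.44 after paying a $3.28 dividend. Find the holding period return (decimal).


Formula: HPR = (P1 - P0 + D) / P0
Gain: $119.44 - $80.72 + $3.28 = $42.00
HPR = $42.00 / $80.72 = 0.5203

0.5203


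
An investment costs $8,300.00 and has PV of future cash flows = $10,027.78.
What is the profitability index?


Formula: PI = PV(cash flows) / initial investment
Substituting: PI = $10,027.78 / $8,300.00
PI = 1.2082

1.2082


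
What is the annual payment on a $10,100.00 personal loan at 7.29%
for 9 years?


Formula: PMT = PV * r / (1 - (1+r)^(-n))
Denominator: 1 - (1 + 0.0729)^(-9) = 0.469156
Numerator: $10,100.00 * 0.0729 = 736.29
PMT = 736.29 / 0.469156 = $1,569.39

$1,569.39


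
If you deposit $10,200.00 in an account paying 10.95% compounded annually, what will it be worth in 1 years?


Formula: FV = P * (1 + r)^n
Substituting: FV = $10,200.00 * (1 + 0.1095)^1
Growth factor: (1.1095)^1 = 1.1095
FV = $10,200.00 * 1.1095 = $11,316.90

$11,316.90


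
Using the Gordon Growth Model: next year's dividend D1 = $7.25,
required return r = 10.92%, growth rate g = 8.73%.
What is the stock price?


Formula: P = D1 / (r - g)
Spread: r - g = 0.1092 - 0.0873 = 0.0219
Substituting: P = $7.25 / 0.0219
P = $331.05

$331.05


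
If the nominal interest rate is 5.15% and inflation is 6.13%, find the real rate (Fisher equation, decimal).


Formula: (1 + r_real) = (1 + r_nom) / (1 + inflation)
Substituting: (1 + r_real) = 1.0515 / 1.0613
(1 + r_real) = 0.990766
r_real = 0.990766 - 1 = -0.009234

-0.009234


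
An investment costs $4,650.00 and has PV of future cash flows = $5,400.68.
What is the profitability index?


Formula: PI = PV(cash flows) / initial investment
Substituting: PI = $5,400.68 / $4,650.00
PI = 1.1614

1.1614


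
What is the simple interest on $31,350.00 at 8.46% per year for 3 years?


Formula: I = P * r * t
Substituting: I = $31,350.00 * 0.0846 * 3
Step: I = $31,350.00 * 0.2538
I = $7,956.63

$7,956.63


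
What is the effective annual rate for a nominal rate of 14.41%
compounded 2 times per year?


Formula: EAR = (1 + r/m)^m - 1
Period rate: r/m = 0.1441 / 2 = 0.07205
Compounding: (1 + 0.07205)^2 = 1.149291
EAR = 1.149291 - 1 = 0.149291

0.149291


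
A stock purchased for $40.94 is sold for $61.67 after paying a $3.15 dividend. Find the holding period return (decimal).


Formula: HPR = (P1 - P0 + D) / P0
Gain: $61.67 - $40.94 + $3.15 = $23.88
HPR = $23.88 / $40.94 = 0.5833

0.5833


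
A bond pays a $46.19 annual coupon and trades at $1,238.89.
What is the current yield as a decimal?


Formula: Current yield = annual coupon / price
Substituting: CY = $46.19 / $1,238.89
CY = 0.037283

0.037283


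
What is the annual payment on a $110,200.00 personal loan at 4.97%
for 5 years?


Formula: PMT = PV * r / (1 - (1+r)^(-n))
Denominator: 1 - (1 + 0.0497)^(-5) = 0.215354
Numerator: $110,200.00 * 0.0497 = 5476.94
PMT = 5476.94 / 0.215354 = $25,432.32

$25,432.32


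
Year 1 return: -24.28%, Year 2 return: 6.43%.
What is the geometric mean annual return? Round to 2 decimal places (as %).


Formula: Geometric mean = ((1+r1)*(1+r2))^(1/2) - 1
Product: (1 + -0.2428) * (1 + 0.0643) = 0.7572 * 1.0643 = 0.805888
Square root: 0.805888^0.5 = 0.897713
Geometric mean = 0.897713 - 1 = -0.102287
As percentage: -10.23%

-10.23%


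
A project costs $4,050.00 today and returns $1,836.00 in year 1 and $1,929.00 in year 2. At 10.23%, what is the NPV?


Formula: NPV = C0 + C1/(1+r) + C2/(1+r)^2
Discount C1: $1,836.00 / (1 + 0.1023) = $1,665.61
Discount C2: $1,929.00 / (1 + 0.1023)^2 = $1,587.57
NPV = -$4,050.00 + $1,665.61 + $1,587.57 = -$796.82

-$796.82


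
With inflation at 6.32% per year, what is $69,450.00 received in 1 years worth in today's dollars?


Formula: Real value = nominal / (1 + inflation)^years
Price level: (1 + 0.0632)^1 = 1.0632
Real value = $69,450.00 / 1.0632 = $65,321.67

$65,321.67


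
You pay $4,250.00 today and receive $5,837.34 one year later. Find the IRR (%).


Formula: IRR = C1/C0 - 1
Substituting: IRR = $5,837.34 / $4,250.00 - 1
Ratio: 1.373492 - 1 = 0.373492
IRR = 37.3492%

37.3492%


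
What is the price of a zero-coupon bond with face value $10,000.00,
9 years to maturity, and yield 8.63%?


Formula: Price = FV / (1 + r)^n
Substituting: Price = $10,000.00 / (1 + 0.0863)^9
Discount factor: (1.0863)^9 = 2.106435
Price = $10,000.00 / 2.106435 = $4,747.36

$4,747.36


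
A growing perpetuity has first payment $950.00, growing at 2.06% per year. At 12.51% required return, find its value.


Formula: PV = C / (r - g)
Spread: r - g = 0.1251 - 0.0206 = 0.1045
Substituting: PV = $950.00 / 0.1045
PV = $9,090.91

$9,090.91


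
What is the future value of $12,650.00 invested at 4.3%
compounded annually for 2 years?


Formula: FV = P * (1 + r)^n
Substituting: FV = $12,650.00 * (1 + 0.043)^2
Growth factor: (1.043)^2 = 1.087849
FV = $12,650.00 * 1.087849 = $13,761.29

$13,761.29


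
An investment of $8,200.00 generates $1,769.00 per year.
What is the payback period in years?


Formula: Payback = investment / annual cash flow
Substituting: Payback = $8,200.00 / $1,769.00
Payback = 4.6354 years

4.6354 years


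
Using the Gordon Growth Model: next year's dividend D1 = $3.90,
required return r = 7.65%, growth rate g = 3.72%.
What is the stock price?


Formula: P = D1 / (r - g)
Spread: r - g = 0.0765 - 0.0372 = 0.0393
Substituting: P = $3.90 / 0.0393
P = $99.24

$99.24


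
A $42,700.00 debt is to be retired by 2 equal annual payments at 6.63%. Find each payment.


Formula: PMT = PV * r / (1 - (1+r)^(-n))
Denominator: 1 - (1 + 0.0663)^(-2) = 0.120489
Numerator: $42,700.00 * 0.0663 = 2831.01
PMT = 2831.01 / 0.120489 = $23,495.97

$23,495.97


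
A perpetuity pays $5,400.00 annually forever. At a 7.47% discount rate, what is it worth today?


Formula: PV = C / r
Substituting: PV = $5,400.00 / 0.0747
PV = $72,289.16

$72,289.16


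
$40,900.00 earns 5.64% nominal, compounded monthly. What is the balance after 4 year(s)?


Formula: FV = P * (1 + r/m)^(m*t)
Period rate: r/m = 0.0564 / 12 = 0.0047
Total periods: m*t = 12 * 4 = 48
Growth factor: (1 + 0.0047)^48 = 1.252412
FV = $40,900.00 * 1.252412 = $51,223.66

$51,223.66


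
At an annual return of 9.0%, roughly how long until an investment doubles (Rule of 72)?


Formula: Years ≈ 72 / r
Substituting: Years ≈ 72 / 9.0
Years ≈ 8.0

8.0 years


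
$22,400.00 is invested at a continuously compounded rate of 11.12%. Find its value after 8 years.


Formula: FV = P * e^(r*t)
Exponent: r*t = 0.1112 * 8 = 0.8896
e^(0.8896) = 2.434156
FV = $22,400.00 * 2.434156 = $54,525.09

$54,525.09


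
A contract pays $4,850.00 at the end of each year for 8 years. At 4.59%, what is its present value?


Formula: PV = PMT * (1 - (1+r)^(-n)) / r
Discount factor: (1 + 0.0459)^(-8) = 0.698359
Bracket: 1 - 0.698359 = 0.301641
PV = $4,850.00 * 0.301641 / 0.0459 = $31,872.75

$31,872.75


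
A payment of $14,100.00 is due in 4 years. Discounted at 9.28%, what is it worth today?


Formula: PV = FV / (1 + r)^n
Substituting: PV = $14,100.00 / (1 + 0.0928)^4
Discount factor: (1.0928)^4 = 1.426142
PV = $14,100.00 / 1.426142 = $9,886.81

$9,886.81


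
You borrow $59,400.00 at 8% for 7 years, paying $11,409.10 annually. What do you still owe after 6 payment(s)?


Formula: Balance = PV*(1+r)^k - PMT*((1+r)^k - 1)/r
Growth: (1 + 0.08)^6 = 1.586874
Accumulated factor: ((1+r)^k - 1)/r = 7.335929
Balance = $59,400.00 * 1.586874 - $11,409.10 * 7.335929
Balance = $10,563.99

$10,563.99


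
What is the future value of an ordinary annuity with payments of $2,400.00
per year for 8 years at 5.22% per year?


Formula: FV = PMT * ((1+r)^n - 1) / r
Growth factor: (1 + 0.0522)^8 = 1.502403
Numerator: 1.502403 - 1 = 0.502403
FV = $2,400.00 * 0.502403 / 0.0522 = $23,098.98

$23,098.98


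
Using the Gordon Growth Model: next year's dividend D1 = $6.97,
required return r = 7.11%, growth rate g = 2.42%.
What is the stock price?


Formula: P = D1 / (r - g)
Spread: r - g = 0.0711 - 0.0242 = 0.0469
Substituting: P = $6.97 / 0.0469
P = $148.61

$148.61


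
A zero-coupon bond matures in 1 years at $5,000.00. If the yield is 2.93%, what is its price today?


Formula: Price = FV / (1 + r)^n
Substituting: Price = $5,000.00 / (1 + 0.0293)^1
Discount factor: (1.0293)^1 = 1.0293
Price = $5,000.00 / 1.0293 = $4,857.67

$4,857.67


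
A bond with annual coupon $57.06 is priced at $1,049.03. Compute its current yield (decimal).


Formula: Current yield = annual coupon / price
Substituting: CY = $57.06 / $1,049.03
CY = 0.054393

0.054393


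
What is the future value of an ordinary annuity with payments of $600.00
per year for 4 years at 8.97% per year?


Formula: FV = PMT * ((1+r)^n - 1) / r
Growth factor: (1 + 0.0897)^4 = 1.410028
Numerator: 1.410028 - 1 = 0.410028
FV = $600.00 * 0.410028 / 0.0897 = $2,742.66

$2,742.66


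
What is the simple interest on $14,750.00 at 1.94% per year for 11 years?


Formula: I = P * r * t
Substituting: I = $14,750.00 * 0.0194 * 11
Step: I = $14,750.00 * 0.2134
I = $3,147.65

$3,147.65


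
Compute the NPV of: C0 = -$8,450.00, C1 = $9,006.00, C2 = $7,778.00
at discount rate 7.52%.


Formula: NPV = C0 + C1/(1+r) + C2/(1+r)^2
Discount C1: $9,006.00 / (1 + 0.0752) = $8,376.12
Discount C2: $7,778.00 / (1 + 0.0752)^2 = $6,728.05
NPV = -$8,450.00 + $8,376.12 + $6,728.05 = $6,654.17

$6,654.17


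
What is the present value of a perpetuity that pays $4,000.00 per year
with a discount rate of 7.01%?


Formula: PV = C / r
Substituting: PV = $4,000.00 / 0.0701
PV = $57,061.34

$57,061.34


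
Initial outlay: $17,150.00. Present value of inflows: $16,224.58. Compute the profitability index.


Formula: PI = PV(cash flows) / initial investment
Substituting: PI = $16,224.58 / $17,150.00
PI = 0.946

0.946


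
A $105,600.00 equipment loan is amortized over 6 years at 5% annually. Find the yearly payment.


Formula: PMT = PV * r / (1 - (1+r)^(-n))
Denominator: 1 - (1 + 0.05)^(-6) = 0.253785
Numerator: $105,600.00 * 0.05 = 5280.0
PMT = 5280.0 / 0.253785 = $20,805.04

$20,805.04


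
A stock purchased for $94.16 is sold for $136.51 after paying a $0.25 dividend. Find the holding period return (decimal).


Formula: HPR = (P1 - P0 + D) / P0
Gain: $136.51 - $94.16 + $0.25 = $42.60
HPR = $42.60 / $94.16 = 0.4524

0.4524


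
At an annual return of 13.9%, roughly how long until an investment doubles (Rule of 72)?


Formula: Years ≈ 72 / r
Substituting: Years ≈ 72 / 13.9
Years ≈ 5.2

5.2 years


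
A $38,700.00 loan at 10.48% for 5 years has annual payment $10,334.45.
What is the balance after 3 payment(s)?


Formula: Balance = PV*(1+r)^k - PMT*((1+r)^k - 1)/r
Growth: (1 + 0.1048)^3 = 1.3485
Accumulated factor: ((1+r)^k - 1)/r = 3.325383
Balance = $38,700.00 * 1.3485 - $10,334.45 * 3.325383
Balance = $17,820.95

$17,820.95


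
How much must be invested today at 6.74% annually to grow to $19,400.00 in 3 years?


Formula: PV = FV / (1 + r)^n
Substituting: PV = $19,400.00 / (1 + 0.0674)^3
Discount factor: (1.0674)^3 = 1.216134
PV = $19,400.00 / 1.216134 = $15,952.18

$15,952.18


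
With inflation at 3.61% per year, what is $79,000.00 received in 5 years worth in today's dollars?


Formula: Real value = nominal / (1 + inflation)^years
Price level: (1 + 0.0361)^5 = 1.194011
Real value = $79,000.00 / 1.194011 = $66,163.54

$66,163.54


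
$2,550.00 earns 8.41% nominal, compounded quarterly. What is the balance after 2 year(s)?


Formula: FV = P * (1 + r/m)^(m*t)
Period rate: r/m = 0.0841 / 4 = 0.021025
Total periods: m*t = 4 * 2 = 8
Growth factor: (1 + 0.021025)^8 = 1.181112
FV = $2,550.00 * 1.181112 = $3,011.84

$3,011.84


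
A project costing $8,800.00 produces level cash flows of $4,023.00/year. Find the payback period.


Formula: Payback = investment / annual cash flow
Substituting: Payback = $8,800.00 / $4,023.00
Payback = 2.1874 years

2.1874 years


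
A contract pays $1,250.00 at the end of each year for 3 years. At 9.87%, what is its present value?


Formula: PV = PMT * (1 - (1+r)^(-n)) / r
Discount factor: (1 + 0.0987)^(-3) = 0.753985
Bracket: 1 - 0.753985 = 0.246015
PV = $1,250.00 * 0.246015 / 0.0987 = $3,115.69

$3,115.69


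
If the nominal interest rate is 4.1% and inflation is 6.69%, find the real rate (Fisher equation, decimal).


Formula: (1 + r_real) = (1 + r_nom) / (1 + inflation)
Substituting: (1 + r_real) = 1.041 / 1.0669
(1 + r_real) = 0.975724
r_real = 0.975724 - 1 = -0.024276

-0.024276


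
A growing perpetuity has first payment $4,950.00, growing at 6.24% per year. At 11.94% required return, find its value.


Formula: PV = C / (r - g)
Spread: r - g = 0.1194 - 0.0624 = 0.057
Substituting: PV = $4,950.00 / 0.057
PV = $86,842.11

$86,842.11


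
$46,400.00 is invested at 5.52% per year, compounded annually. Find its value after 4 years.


Formula: FV = P * (1 + r)^n
Substituting: FV = $46,400.00 * (1 + 0.0552)^4
Growth factor: (1.0552)^4 = 1.239764
FV = $46,400.00 * 1.239764 = $57,525.06

$57,525.06


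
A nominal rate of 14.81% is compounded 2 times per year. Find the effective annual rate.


Formula: EAR = (1 + r/m)^m - 1
Period rate: r/m = 0.1481 / 2 = 0.07405
Compounding: (1 + 0.07405)^2 = 1.153583
EAR = 1.153583 - 1 = 0.153583

0.153583


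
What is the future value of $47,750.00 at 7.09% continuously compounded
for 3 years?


Formula: FV = P * e^(r*t)
Exponent: r*t = 0.0709 * 3 = 0.2127
e^(0.2127) = 1.237013
FV = $47,750.00 * 1.237013 = $59,067.39

$59,067.39


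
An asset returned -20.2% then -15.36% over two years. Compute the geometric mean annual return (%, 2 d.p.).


Formula: Geometric mean = ((1+r1)*(1+r2))^(1/2) - 1
Product: (1 + -0.202) * (1 + -0.1536) = 0.798 * 0.8464 = 0.675427
Square root: 0.675427^0.5 = 0.821844
Geometric mean = 0.821844 - 1 = -0.178156
As percentage: -17.82%

-17.82%


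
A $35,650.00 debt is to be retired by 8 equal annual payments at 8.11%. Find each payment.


Formula: PMT = PV * r / (1 - (1+r)^(-n))
Denominator: 1 - (1 + 0.0811)^(-8) = 0.464113
Numerator: $35,650.00 * 0.0811 = 2891.215
PMT = 2891.215 / 0.464113 = $6,229.55

$6,229.55


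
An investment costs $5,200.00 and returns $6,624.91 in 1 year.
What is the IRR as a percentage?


Formula: IRR = C1/C0 - 1
Substituting: IRR = $6,624.91 / $5,200.00 - 1
Ratio: 1.274021 - 1 = 0.274021
IRR = 27.4021%

27.4021%


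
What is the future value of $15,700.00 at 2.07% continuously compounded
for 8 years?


Formula: FV = P * e^(r*t)
Exponent: r*t = 0.0207 * 8 = 0.1656
e^(0.1656) = 1.180101
FV = $15,700.00 * 1.180101 = $18,527.59

$18,527.59


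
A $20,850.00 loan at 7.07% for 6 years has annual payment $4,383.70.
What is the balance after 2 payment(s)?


Formula: Balance = PV*(1+r)^k - PMT*((1+r)^k - 1)/r
Growth: (1 + 0.0707)^2 = 1.146398
Accumulated factor: ((1+r)^k - 1)/r = 2.0707
Balance = $20,850.00 * 1.146398 - $4,383.70 * 2.0707
Balance = $14,825.08

$14,825.08


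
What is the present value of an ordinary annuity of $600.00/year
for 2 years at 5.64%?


Formula: PV = PMT * (1 - (1+r)^(-n)) / r
Discount factor: (1 + 0.0564)^(-2) = 0.896073
Bracket: 1 - 0.896073 = 0.103927
PV = $600.00 * 0.103927 / 0.0564 = $1,105.61

$1,105.61


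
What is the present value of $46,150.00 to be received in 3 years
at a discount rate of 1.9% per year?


Formula: PV = FV / (1 + r)^n
Substituting: PV = $46,150.00 / (1 + 0.019)^3
Discount factor: (1.019)^3 = 1.05809
PV = $46,150.00 / 1.05809 = $43,616.33

$43,616.33


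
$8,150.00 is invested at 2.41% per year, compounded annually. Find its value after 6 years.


Formula: FV = P * (1 + r)^n
Substituting: FV = $8,150.00 * (1 + 0.0241)^6
Growth factor: (1.0241)^6 = 1.153597
FV = $8,150.00 * 1.153597 = $9,401.82

$9,401.82


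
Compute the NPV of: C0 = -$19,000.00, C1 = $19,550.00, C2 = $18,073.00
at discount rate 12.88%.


Formula: NPV = C0 + C1/(1+r) + C2/(1+r)^2
Discount C1: $19,550.00 / (1 + 0.1288) = $17,319.28
Discount C2: $18,073.00 / (1 + 0.1288)^2 = $14,183.92
NPV = -$19,000.00 + $17,319.28 + $14,183.92 = $12,503.20

$12,503.20


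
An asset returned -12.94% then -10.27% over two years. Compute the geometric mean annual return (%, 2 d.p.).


Formula: Geometric mean = ((1+r1)*(1+r2))^(1/2) - 1
Product: (1 + -0.1294) * (1 + -0.1027) = 0.8706 * 0.8973 = 0.781189
Square root: 0.781189^0.5 = 0.883849
Geometric mean = 0.883849 - 1 = -0.116151
As percentage: -11.62%

-11.62%


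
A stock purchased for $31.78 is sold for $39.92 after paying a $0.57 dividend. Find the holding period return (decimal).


Formula: HPR = (P1 - P0 + D) / P0
Gain: $39.92 - $31.78 + $0.57 = $8.71
HPR = $8.71 / $31.78 = 0.2741

0.2741


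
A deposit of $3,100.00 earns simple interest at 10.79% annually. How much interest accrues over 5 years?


Formula: I = P * r * t
Substituting: I = $3,100.00 * 0.1079 * 5
Step: I = $3,100.00 * 0.5395
I = $1,672.45

$1,672.45


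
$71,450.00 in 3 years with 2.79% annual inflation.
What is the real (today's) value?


Formula: Real value = nominal / (1 + inflation)^years
Price level: (1 + 0.0279)^3 = 1.086057
Real value = $71,450.00 / 1.086057 = $65,788.45

$65,788.45


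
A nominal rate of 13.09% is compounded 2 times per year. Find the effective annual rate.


Formula: EAR = (1 + r/m)^m - 1
Period rate: r/m = 0.1309 / 2 = 0.06545
Compounding: (1 + 0.06545)^2 = 1.135184
EAR = 1.135184 - 1 = 0.135184

0.135184


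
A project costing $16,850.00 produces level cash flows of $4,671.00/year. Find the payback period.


Formula: Payback = investment / annual cash flow
Substituting: Payback = $16,850.00 / $4,671.00
Payback = 3.6074 years

3.6074 years


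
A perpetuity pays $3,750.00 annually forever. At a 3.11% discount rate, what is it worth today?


Formula: PV = C / r
Substituting: PV = $3,750.00 / 0.0311
PV = $120,578.78

$120,578.78


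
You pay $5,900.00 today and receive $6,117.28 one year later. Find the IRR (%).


Formula: IRR = C1/C0 - 1
Substituting: IRR = $6,117.28 / $5,900.00 - 1
Ratio: 1.036827 - 1 = 0.036827
IRR = 3.6827%

3.6827%


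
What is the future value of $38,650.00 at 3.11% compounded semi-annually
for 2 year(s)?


Formula: FV = P * (1 + r/m)^(m*t)
Period rate: r/m = 0.0311 / 2 = 0.01555
Total periods: m*t = 2 * 2 = 4
Growth factor: (1 + 0.01555)^4 = 1.063666
FV = $38,650.00 * 1.063666 = $41,110.69

$41,110.69


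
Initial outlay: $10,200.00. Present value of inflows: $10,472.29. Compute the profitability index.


Formula: PI = PV(cash flows) / initial investment
Substituting: PI = $10,472.29 / $10,200.00
PI = 1.0267

1.0267


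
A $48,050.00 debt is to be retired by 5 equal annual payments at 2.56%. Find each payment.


Formula: PMT = PV * r / (1 - (1+r)^(-n))
Denominator: 1 - (1 + 0.0256)^(-5) = 0.118728
Numerator: $48,050.00 * 0.0256 = 1230.08
PMT = 1230.08 / 0.118728 = $10,360.48

$10,360.48


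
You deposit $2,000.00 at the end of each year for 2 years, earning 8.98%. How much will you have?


Formula: FV = PMT * ((1+r)^n - 1) / r
Growth factor: (1 + 0.0898)^2 = 1.187664
Numerator: 1.187664 - 1 = 0.187664
FV = $2,000.00 * 0.187664 / 0.0898 = $4,179.60

$4,179.60


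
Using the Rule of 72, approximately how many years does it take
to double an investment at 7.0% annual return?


Formula: Years ≈ 72 / r
Substituting: Years ≈ 72 / 7.0
Years ≈ 10.3

10.3 years


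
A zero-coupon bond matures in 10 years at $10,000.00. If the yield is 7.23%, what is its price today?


Formula: Price = FV / (1 + r)^n
Substituting: Price = $10,000.00 / (1 + 0.0723)^10
Discount factor: (1.0723)^10 = 2.009847
Price = $10,000.00 / 2.009847 = $4,975.50

$4,975.50


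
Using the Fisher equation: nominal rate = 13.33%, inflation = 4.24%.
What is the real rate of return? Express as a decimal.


Formula: (1 + r_real) = (1 + r_nom) / (1 + inflation)
Substituting: (1 + r_real) = 1.1333 / 1.0424
(1 + r_real) = 1.087203
r_real = 1.087203 - 1 = 0.087203

0.087203


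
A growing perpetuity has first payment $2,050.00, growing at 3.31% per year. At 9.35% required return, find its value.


Formula: PV = C / (r - g)
Spread: r - g = 0.0935 - 0.0331 = 0.0604
Substituting: PV = $2,050.00 / 0.0604
PV = $33,940.40

$33,940.40


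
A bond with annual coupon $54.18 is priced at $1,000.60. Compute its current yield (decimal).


Formula: Current yield = annual coupon / price
Substituting: CY = $54.18 / $1,000.60
CY = 0.054148

0.054148


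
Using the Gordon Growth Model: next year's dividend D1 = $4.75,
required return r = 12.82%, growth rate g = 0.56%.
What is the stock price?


Formula: P = D1 / (r - g)
Spread: r - g = 0.1282 - 0.0056 = 0.1226
Substituting: P = $4.75 / 0.1226
P = $38.74

$38.74


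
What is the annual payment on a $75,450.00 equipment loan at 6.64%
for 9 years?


Formula: PMT = PV * r / (1 - (1+r)^(-n))
Denominator: 1 - (1 + 0.0664)^(-9) = 0.439315
Numerator: $75,450.00 * 0.0664 = 5009.88
PMT = 5009.88 / 0.439315 = $11,403.84

$11,403.84


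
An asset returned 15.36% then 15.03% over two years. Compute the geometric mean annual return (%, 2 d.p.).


Formula: Geometric mean = ((1+r1)*(1+r2))^(1/2) - 1
Product: (1 + 0.1536) * (1 + 0.1503) = 1.1536 * 1.1503 = 1.326986
Square root: 1.326986^0.5 = 1.151949
Geometric mean = 1.151949 - 1 = 0.151949
As percentage: 15.19%

15.19%


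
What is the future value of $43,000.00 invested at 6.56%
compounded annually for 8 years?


Formula: FV = P * (1 + r)^n
Substituting: FV = $43,000.00 * (1 + 0.0656)^8
Growth factor: (1.0656)^8 = 1.66247
FV = $43,000.00 * 1.66247 = $71,486.19

$71,486.19


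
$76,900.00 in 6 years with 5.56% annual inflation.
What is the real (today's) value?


Formula: Real value = nominal / (1 + inflation)^years
Price level: (1 + 0.0556)^6 = 1.383555
Real value = $76,900.00 / 1.383555 = $55,581.47

$55,581.47


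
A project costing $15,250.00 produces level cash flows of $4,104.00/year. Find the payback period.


Formula: Payback = investment / annual cash flow
Substituting: Payback = $15,250.00 / $4,104.00
Payback = 3.7159 years

3.7159 years


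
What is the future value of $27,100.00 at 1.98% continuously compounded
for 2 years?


Formula: FV = P * e^(r*t)
Exponent: r*t = 0.0198 * 2 = 0.0396
e^(0.0396) = 1.040395
FV = $27,100.00 * 1.040395 = $28,194.69

$28,194.69


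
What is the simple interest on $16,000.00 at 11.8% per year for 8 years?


Formula: I = P * r * t
Substituting: I = $16,000.00 * 0.118 * 8
Step: I = $16,000.00 * 0.944
I = $15,104.00

$15,104.00


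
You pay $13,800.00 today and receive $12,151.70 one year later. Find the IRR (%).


Formula: IRR = C1/C0 - 1
Substituting: IRR = $12,151.70 / $13,800.00 - 1
Ratio: 0.880558 - 1 = -0.119442
IRR = -11.9442%

-11.9442%


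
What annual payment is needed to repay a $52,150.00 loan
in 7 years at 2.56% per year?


Formula: PMT = PV * r / (1 - (1+r)^(-n))
Denominator: 1 - (1 + 0.0256)^(-7) = 0.162174
Numerator: $52,150.00 * 0.0256 = 1335.04
PMT = 1335.04 / 0.162174 = $8,232.15

$8,232.15


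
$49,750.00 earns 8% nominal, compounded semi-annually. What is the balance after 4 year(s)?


Formula: FV = P * (1 + r/m)^(m*t)
Period rate: r/m = 0.08 / 2 = 0.04
Total periods: m*t = 2 * 4 = 8
Growth factor: (1 + 0.04)^8 = 1.368569
FV = $49,750.00 * 1.368569 = $68,086.31

$68,086.31


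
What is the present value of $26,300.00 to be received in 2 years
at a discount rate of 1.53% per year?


Formula: PV = FV / (1 + r)^n
Substituting: PV = $26,300.00 / (1 + 0.0153)^2
Discount factor: (1.0153)^2 = 1.030834
PV = $26,300.00 / 1.030834 = $25,513.32

$25,513.32


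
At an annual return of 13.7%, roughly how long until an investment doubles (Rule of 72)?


Formula: Years ≈ 72 / r
Substituting: Years ≈ 72 / 13.7
Years ≈ 5.3

5.3 years


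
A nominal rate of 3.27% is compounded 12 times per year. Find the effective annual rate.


Formula: EAR = (1 + r/m)^m - 1
Period rate: r/m = 0.0327 / 12 = 0.002725
Compounding: (1 + 0.002725)^12 = 1.033195
EAR = 1.033195 - 1 = 0.033195

0.033195


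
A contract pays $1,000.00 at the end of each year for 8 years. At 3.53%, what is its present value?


Formula: PV = PMT * (1 - (1+r)^(-n)) / r
Discount factor: (1 + 0.0353)^(-8) = 0.757653
Bracket: 1 - 0.757653 = 0.242347
PV = $1,000.00 * 0.242347 / 0.0353 = $6,865.36

$6,865.36


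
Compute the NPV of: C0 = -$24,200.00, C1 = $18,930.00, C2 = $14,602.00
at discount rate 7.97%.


Formula: NPV = C0 + C1/(1+r) + C2/(1+r)^2
Discount C1: $18,930.00 / (1 + 0.0797) = $17,532.65
Discount C2: $14,602.00 / (1 + 0.0797)^2 = $12,525.82
NPV = -$24,200.00 + $17,532.65 + $12,525.82 = $5,858.47

$5,858.47


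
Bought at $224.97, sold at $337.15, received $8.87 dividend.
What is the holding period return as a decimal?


Formula: HPR = (P1 - P0 + D) / P0
Gain: $337.15 - $224.97 + $8.87 = $121.05
HPR = $121.05 / $224.97 = 0.5381

0.5381


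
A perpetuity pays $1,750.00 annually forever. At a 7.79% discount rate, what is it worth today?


Formula: PV = C / r
Substituting: PV = $1,750.00 / 0.0779
PV = $22,464.70

$22,464.70


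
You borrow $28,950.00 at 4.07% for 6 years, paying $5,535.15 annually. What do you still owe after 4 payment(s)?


Formula: Balance = PV*(1+r)^k - PMT*((1+r)^k - 1)/r
Growth: (1 + 0.0407)^4 = 1.173011
Accumulated factor: ((1+r)^k - 1)/r = 4.250893
Balance = $28,950.00 * 1.173011 - $5,535.15 * 4.250893
Balance = $10,429.35

$10,429.35


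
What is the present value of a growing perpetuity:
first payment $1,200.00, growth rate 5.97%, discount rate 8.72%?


Formula: PV = C / (r - g)
Spread: r - g = 0.0872 - 0.0597 = 0.0275
Substituting: PV = $1,200.00 / 0.0275
PV = $43,636.36

$43,636.36


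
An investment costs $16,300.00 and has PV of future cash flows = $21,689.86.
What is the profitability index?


Formula: PI = PV(cash flows) / initial investment
Substituting: PI = $21,689.86 / $16,300.00
PI = 1.3307

1.3307


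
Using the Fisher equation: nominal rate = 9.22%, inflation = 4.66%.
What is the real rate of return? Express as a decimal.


Formula: (1 + r_real) = (1 + r_nom) / (1 + inflation)
Substituting: (1 + r_real) = 1.0922 / 1.0466
(1 + r_real) = 1.04357
r_real = 1.04357 - 1 = 0.04357

0.04357


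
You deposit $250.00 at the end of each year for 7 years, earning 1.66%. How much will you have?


Formula: FV = PMT * ((1+r)^n - 1) / r
Growth factor: (1 + 0.0166)^7 = 1.12215
Numerator: 1.12215 - 1 = 0.12215
FV = $250.00 * 0.12215 / 0.0166 = $1,839.60

$1,839.60


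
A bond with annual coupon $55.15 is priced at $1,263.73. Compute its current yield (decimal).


Formula: Current yield = annual coupon / price
Substituting: CY = $55.15 / $1,263.73
CY = 0.043641

0.043641


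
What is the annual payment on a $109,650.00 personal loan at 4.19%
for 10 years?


Formula: PMT = PV * r / (1 - (1+r)^(-n))
Denominator: 1 - (1 + 0.0419)^(-10) = 0.336655
Numerator: $109,650.00 * 0.0419 = 4594.335
PMT = 4594.335 / 0.336655 = $13,647.02

$13,647.02


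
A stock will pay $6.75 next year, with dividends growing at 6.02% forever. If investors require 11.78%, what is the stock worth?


Formula: P = D1 / (r - g)
Spread: r - g = 0.1178 - 0.0602 = 0.0576
Substituting: P = $6.75 / 0.0576
P = $117.19

$117.19


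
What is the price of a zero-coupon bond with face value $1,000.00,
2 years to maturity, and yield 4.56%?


Formula: Price = FV / (1 + r)^n
Substituting: Price = $1,000.00 / (1 + 0.0456)^2
Discount factor: (1.0456)^2 = 1.093279
Price = $1,000.00 / 1.093279 = $914.68

$914.68


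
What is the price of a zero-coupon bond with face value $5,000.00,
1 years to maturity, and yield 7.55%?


Formula: Price = FV / (1 + r)^n
Substituting: Price = $5,000.00 / (1 + 0.0755)^1
Discount factor: (1.0755)^1 = 1.0755
Price = $5,000.00 / 1.0755 = $4,649.00

$4,649.00


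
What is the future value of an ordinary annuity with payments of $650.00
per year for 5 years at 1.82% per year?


Formula: FV = PMT * ((1+r)^n - 1) / r
Growth factor: (1 + 0.0182)^5 = 1.094373
Numerator: 1.094373 - 1 = 0.094373
FV = $650.00 * 0.094373 / 0.0182 = $3,370.47

$3,370.47
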